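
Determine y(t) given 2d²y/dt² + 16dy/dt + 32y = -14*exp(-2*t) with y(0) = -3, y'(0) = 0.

Divide through by 2: y'' + 8y' + 16y = -7*exp(-2*t).
Characteristic equation r² + 8r + 16 = 0 has discriminant (8)² - 4·(16) = 0, so r = -4 is a repeated root.
Hence y_h = (C1 + C2*t)*exp(-4*t).
Try y_p = A*exp(-2*t). Substituting into the equation and dividing by exp(-2*t) gives A = -7/4, so y_p = -7*exp(-2*t)/4.
General solution: y = -7*exp(-2*t)/4 + C1*exp(-4*t) + C2*t*exp(-4*t).
Apply the initial conditions: y(0) = -7/4 + C1 = -3 and y'(0) = 7/2 + C2 - 4*C1 = 0. Solving gives C1 = -5/4, C2 = -17/2.

y = -7*exp(-2*t)/4 - 5*exp(-4*t)/4 - 17*t*exp(-4*t)/2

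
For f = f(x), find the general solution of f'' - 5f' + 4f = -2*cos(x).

f = -3*cos(x)/17 + 5*sin(x)/17 + C1*exp(4*x) + C2*exp(x)

Characteristic equation r² - 5r + 4 = 0 factors as (r - 4)(r - 1) = 0, so r = 4, 1.
Hence f_h = C1*exp(4*x) + C2*exp(x).
Try f_p = A*cos(x) + B*sin(x). Substituting and equating the coefficients of cos(x) and sin(x) gives A = -3/17, B = 5/17, so f_p = -3*cos(x)/17 + 5*sin(x)/17.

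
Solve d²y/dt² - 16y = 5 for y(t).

y = -5/16 + C1*exp(-4*t) + C2*exp(4*t)

Characteristic equation r² - 16 = 0 factors as (r + 4)(r - 4) = 0, so r = -4, 4.
Hence y_h = C1*exp(-4*t) + C2*exp(4*t).
For the particular solution try y_p = A0. Substituting and matching coefficients of each power of t gives A0 = -5/16, so y_p = -5/16.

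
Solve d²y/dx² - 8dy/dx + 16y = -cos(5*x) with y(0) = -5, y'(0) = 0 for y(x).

Characteristic equation r² - 8r + 16 = 0 has discriminant (-8)² - 4·(16) = 0, so r = 4 is a repeated root.
Hence y_h = (C1 + C2*x)*exp(4*x).
Try y_p = A*cos(5*x) + B*sin(5*x). Substituting and equating the coefficients of cos(5x) and sin(5x) gives A = 9/1681, B = 40/1681, so y_p = 9*cos(5*x)/1681 + 40*sin(5*x)/1681.
General solution: y = 9*cos(5*x)/1681 + 40*sin(5*x)/1681 + C1*exp(4*x) + C2*x*exp(4*x).
Apply the initial conditions: y(0) = 9/1681 + C1 = -5 and y'(0) = 200/1681 + C2 + 4*C1 = 0. Solving gives C1 = -8414/1681, C2 = 816/41.

y = -8414*exp(4*x)/1681 + 9*cos(5*x)/1681 + 40*sin(5*x)/1681 + 816*x*exp(4*x)/41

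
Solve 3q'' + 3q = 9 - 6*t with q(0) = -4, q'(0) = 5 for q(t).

Divide through by 3: q'' + q = 3 - 2*t.
Characteristic equation r² + 1 = 0 has discriminant (0)² - 4·(1) = -4 < 0, so r = ± i.
Hence q_h = C1*cos(t) + C2*sin(t).
For the particular solution try q_p = A0 + A1*t. Substituting and matching coefficients of each power of t gives A0 = 3, A1 = -2, so q_p = 3 - 2*t.
General solution: q = 3 - 2*t + C1*cos(t) + C2*sin(t).
Apply the initial conditions: q(0) = 3 + C1 = -4 and q'(0) = -2 + C2 = 5. Solving gives C1 = -7, C2 = 7.

q = 3 - 7*cos(t) - 2*t + 7*sin(t)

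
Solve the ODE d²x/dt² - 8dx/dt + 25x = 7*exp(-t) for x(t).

x = 7*exp(-t)/34 + C1*cos(3*t)*exp(4*t) + C2*exp(4*t)*sin(3*t)

Characteristic equation r² - 8r + 25 = 0 has discriminant (-8)² - 4·(25) = -36 < 0, so r = 4 ± 3i.
Hence x_h = C1*cos(3*t)*exp(4*t) + C2*exp(4*t)*sin(3*t).
Try x_p = A*exp(-t). Substituting into the equation and dividing by exp(-t) gives A = 7/34, so x_p = 7*exp(-t)/34.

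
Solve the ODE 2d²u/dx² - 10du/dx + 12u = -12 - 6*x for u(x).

u = -17/12 - x/2 + C1*exp(2*x) + C2*exp(3*x)

Divide through by 2: u'' - 5u' + 6u = -6 - 3*x.
Characteristic equation r² - 5r + 6 = 0 factors as (r - 2)(r - 3) = 0, so r = 2, 3.
Hence u_h = C1*exp(2*x) + C2*exp(3*x).
For the particular solution try u_p = A0 + A1*x. Substituting and matching coefficients of each power of x gives A0 = -17/12, A1 = -1/2, so u_p = -17/12 - x/2.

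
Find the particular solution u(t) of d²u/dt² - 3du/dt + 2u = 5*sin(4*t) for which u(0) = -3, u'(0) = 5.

Characteristic equation r² - 3r + 2 = 0 factors as (r - 1)(r - 2) = 0, so r = 1, 2.
Hence u_h = C1*exp(t) + C2*exp(2*t).
Try u_p = A*cos(4*t) + B*sin(4*t). Substituting and equating the coefficients of cos(4t) and sin(4t) gives A = 3/17, B = -7/34, so u_p = -7*sin(4*t)/34 + 3*cos(4*t)/17.
General solution: u = -7*sin(4*t)/34 + 3*cos(4*t)/17 + C1*exp(t) + C2*exp(2*t).
Apply the initial conditions: u(0) = 3/17 + C1 + C2 = -3 and u'(0) = -14/17 + C1 + 2*C2 = 5. Solving gives C1 = -207/17, C2 = 9.

u = 9*exp(2*t) - 207*exp(t)/17 - 7*sin(4*t)/34 + 3*cos(4*t)/17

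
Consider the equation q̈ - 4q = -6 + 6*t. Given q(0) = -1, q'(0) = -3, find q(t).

Characteristic equation r² - 4 = 0 factors as (r + 2)(r - 2) = 0, so r = -2, 2.
Hence q_h = C1*exp(-2*t) + C2*exp(2*t).
For the particular solution try q_p = A0 + A1*t. Substituting and matching coefficients of each power of t gives A0 = 3/2, A1 = -3/2, so q_p = 3/2 - 3*t/2.
General solution: q = 3/2 - 3*t/2 + C1*exp(-2*t) + C2*exp(2*t).
Apply the initial conditions: q(0) = 3/2 + C1 + C2 = -1 and q'(0) = -3/2 - 2*C1 + 2*C2 = -3. Solving gives C1 = -7/8, C2 = -13/8.

q = 3/2 - 13*exp(2*t)/8 - 7*exp(-2*t)/8 - 3*t/2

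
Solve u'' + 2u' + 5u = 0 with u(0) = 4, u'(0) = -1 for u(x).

Characteristic equation r² + 2r + 5 = 0 has discriminant (2)² - 4·(5) = -16 < 0, so r = -1 ± 2i.
Hence u_h = C1*cos(2*x)*exp(-x) + C2*exp(-x)*sin(2*x).
Apply the initial conditions: u(0) = C1 = 4 and u'(0) = -C1 + 2*C2 = -1. Solving gives C1 = 4, C2 = 3/2.

u = 4*cos(2*x)*exp(-x) + 3*exp(-x)*sin(2*x)/2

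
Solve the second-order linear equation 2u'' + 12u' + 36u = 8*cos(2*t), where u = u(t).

u = 12*sin(2*t)/85 + 14*cos(2*t)/85 + C1*cos(3*t)*exp(-3*t) + C2*exp(-3*t)*sin(3*t)

Divide through by 2: u'' + 6u' + 18u = 4*cos(2*t).
Characteristic equation r² + 6r + 18 = 0 has discriminant (6)² - 4·(18) = -36 < 0, so r = -3 ± 3i.
Hence u_h = C1*cos(3*t)*exp(-3*t) + C2*exp(-3*t)*sin(3*t).
Try u_p = A*cos(2*t) + B*sin(2*t). Substituting and equating the coefficients of cos(2t) and sin(2t) gives A = 14/85, B = 12/85, so u_p = 12*sin(2*t)/85 + 14*cos(2*t)/85.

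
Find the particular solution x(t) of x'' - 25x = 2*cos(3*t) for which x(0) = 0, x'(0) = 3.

x = -23*exp(-5*t)/85 - cos(3*t)/17 + 28*exp(5*t)/85

Characteristic equation r² - 25 = 0 factors as (r - 5)(r + 5) = 0, so r = 5, -5.
Hence x_h = C1*exp(5*t) + C2*exp(-5*t).
Try x_p = A*cos(3*t) + B*sin(3*t). Substituting and equating the coefficients of cos(3t) and sin(3t) gives A = -1/17, B = 0, so x_p = -cos(3*t)/17.
General solution: x = -cos(3*t)/17 + C1*exp(5*t) + C2*exp(-5*t).
Apply the initial conditions: x(0) = -1/17 + C1 + C2 = 0 and x'(0) = -5*C2 + 5*C1 = 3. Solving gives C1 = 28/85, C2 = -23/85.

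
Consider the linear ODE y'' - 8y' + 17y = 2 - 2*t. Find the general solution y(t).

Characteristic equation r² - 8r + 17 = 0 has discriminant (-8)² - 4·(17) = -4 < 0, so r = 4 ± i.
Hence y_h = C1*cos(t)*exp(4*t) + C2*exp(4*t)*sin(t).
For the particular solution try y_p = A0 + A1*t. Substituting and matching coefficients of each power of t gives A0 = 18/289, A1 = -2/17, so y_p = 18/289 - 2*t/17.

y = 18/289 - 2*t/17 + C1*cos(t)*exp(4*t) + C2*exp(4*t)*sin(t)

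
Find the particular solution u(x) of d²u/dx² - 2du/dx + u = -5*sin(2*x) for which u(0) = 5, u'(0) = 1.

Characteristic equation r² - 2r + 1 = 0 has discriminant (-2)² - 4·(1) = 0, so r = 1 is a repeated root.
Hence u_h = (C1 + C2*x)*exp(x).
Try u_p = A*cos(2*x) + B*sin(2*x). Substituting and equating the coefficients of cos(2x) and sin(2x) gives A = -4/5, B = 3/5, so u_p = -4*cos(2*x)/5 + 3*sin(2*x)/5.
General solution: u = -4*cos(2*x)/5 + 3*sin(2*x)/5 + C1*exp(x) + C2*x*exp(x).
Apply the initial conditions: u(0) = -4/5 + C1 = 5 and u'(0) = 6/5 + C1 + C2 = 1. Solving gives C1 = 29/5, C2 = -6.

u = -4*cos(2*x)/5 + 3*sin(2*x)/5 + 29*exp(x)/5 - 6*x*exp(x)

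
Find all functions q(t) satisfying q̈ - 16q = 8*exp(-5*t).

Characteristic equation r² - 16 = 0 factors as (r + 4)(r - 4) = 0, so r = -4, 4.
Hence q_h = C1*exp(-4*t) + C2*exp(4*t).
Try q_p = A*exp(-5*t). Substituting into the equation and dividing by exp(-5*t) gives A = 8/9, so q_p = 8*exp(-5*t)/9.

q = 8*exp(-5*t)/9 + C1*exp(-4*t) + C2*exp(4*t)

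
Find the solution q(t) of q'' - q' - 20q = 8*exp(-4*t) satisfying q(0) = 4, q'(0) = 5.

Characteristic equation r² - r - 20 = 0 factors as (r + 4)(r - 5) = 0, so r = -4, 5.
Hence q_h = C1*exp(-4*t) + C2*exp(5*t).
Since exp(-4*t) solves the homogeneous equation (r = -4 is a root of multiplicity 1), multiply the trial by t. Try q_p = A*t*exp(-4*t). Substituting into the equation and dividing by exp(-4*t) gives A = -8/9, so q_p = -8*t*exp(-4*t)/9.
General solution: q = C1*exp(-4*t) + C2*exp(5*t) - 8*t*exp(-4*t)/9.
Apply the initial conditions: q(0) = C1 + C2 = 4 and q'(0) = -8/9 - 4*C1 + 5*C2 = 5. Solving gives C1 = 127/81, C2 = 197/81.

q = 127*exp(-4*t)/81 + 197*exp(5*t)/81 - 8*t*exp(-4*t)/9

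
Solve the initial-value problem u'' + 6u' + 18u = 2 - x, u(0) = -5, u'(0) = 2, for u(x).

Characteristic equation r² + 6r + 18 = 0 has discriminant (6)² - 4·(18) = -36 < 0, so r = -3 ± 3i.
Hence u_h = C1*cos(3*x)*exp(-3*x) + C2*exp(-3*x)*sin(3*x).
For the particular solution try u_p = A0 + A1*x. Substituting and matching coefficients of each power of x gives A0 = 7/54, A1 = -1/18, so u_p = 7/54 - x/18.
General solution: u = 7/54 - x/18 + C1*cos(3*x)*exp(-3*x) + C2*exp(-3*x)*sin(3*x).
Apply the initial conditions: u(0) = 7/54 + C1 = -5 and u'(0) = -1/18 - 3*C1 + 3*C2 = 2. Solving gives C1 = -277/54, C2 = -40/9.

u = 7/54 - x/18 - 277*cos(3*x)*exp(-3*x)/54 - 40*exp(-3*x)*sin(3*x)/9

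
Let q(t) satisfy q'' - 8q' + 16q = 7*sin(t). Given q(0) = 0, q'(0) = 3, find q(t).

q = -56*exp(4*t)/289 + 56*cos(t)/289 + 105*sin(t)/289 + 58*t*exp(4*t)/17

Characteristic equation r² - 8r + 16 = 0 has discriminant (-8)² - 4·(16) = 0, so r = 4 is a repeated root.
Hence q_h = (C1 + C2*t)*exp(4*t).
Try q_p = A*cos(t) + B*sin(t). Substituting and equating the coefficients of cos(t) and sin(t) gives A = 56/289, B = 105/289, so q_p = 56*cos(t)/289 + 105*sin(t)/289.
General solution: q = 56*cos(t)/289 + 105*sin(t)/289 + C1*exp(4*t) + C2*t*exp(4*t).
Apply the initial conditions: q(0) = 56/289 + C1 = 0 and q'(0) = 105/289 + C2 + 4*C1 = 3. Solving gives C1 = -56/289, C2 = 58/17.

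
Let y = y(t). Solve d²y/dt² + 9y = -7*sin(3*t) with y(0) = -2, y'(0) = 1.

Characteristic equation r² + 9 = 0 has discriminant (0)² - 4·(9) = -36 < 0, so r = ± 3i.
Hence y_h = C1*cos(3*t) + C2*sin(3*t).
Since ±3i are characteristic roots, multiply the trial by t. Try y_p = t*(A*cos(3*t) + B*sin(3*t)). Substituting and equating the coefficients of cos(3t) and sin(3t) gives A = 7/6, B = 0, so y_p = 7*t*cos(3*t)/6.
General solution: y = C1*cos(3*t) + C2*sin(3*t) + 7*t*cos(3*t)/6.
Apply the initial conditions: y(0) = C1 = -2 and y'(0) = 7/6 + 3*C2 = 1. Solving gives C1 = -2, C2 = -1/18.

y = -2*cos(3*t) - sin(3*t)/18 + 7*t*cos(3*t)/6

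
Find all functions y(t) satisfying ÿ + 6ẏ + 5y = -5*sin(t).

y = -5*sin(t)/13 + 15*cos(t)/26 + C1*exp(-t) + C2*exp(-5*t)

Characteristic equation r² + 6r + 5 = 0 factors as (r + 1)(r + 5) = 0, so r = -1, -5.
Hence y_h = C1*exp(-t) + C2*exp(-5*t).
Try y_p = A*cos(t) + B*sin(t). Substituting and equating the coefficients of cos(t) and sin(t) gives A = 15/26, B = -5/13, so y_p = -5*sin(t)/13 + 15*cos(t)/26.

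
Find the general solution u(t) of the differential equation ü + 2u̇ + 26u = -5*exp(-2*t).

u = -5*exp(-2*t)/26 + C1*cos(5*t)*exp(-t) + C2*exp(-t)*sin(5*t)

Characteristic equation r² + 2r + 26 = 0 has discriminant (2)² - 4·(26) = -100 < 0, so r = -1 ± 5i.
Hence u_h = C1*cos(5*t)*exp(-t) + C2*exp(-t)*sin(5*t).
Try u_p = A*exp(-2*t). Substituting into the equation and dividing by exp(-2*t) gives A = -5/26, so u_p = -5*exp(-2*t)/26.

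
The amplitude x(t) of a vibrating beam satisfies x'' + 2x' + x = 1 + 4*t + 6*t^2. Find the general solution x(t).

Characteristic equation r² + 2r + 1 = 0 has discriminant (2)² - 4·(1) = 0, so r = -1 is a repeated root.
Hence x_h = (C1 + C2*t)*exp(-t).
For the particular solution try x_p = A0 + A1*t + A2*t^2. Substituting and matching coefficients of each power of t gives A0 = 29, A1 = -20, A2 = 6, so x_p = 29 - 20*t + 6*t^2.

x = 29 - 20*t + 6*t**2 + C1*exp(-t) + C2*t*exp(-t)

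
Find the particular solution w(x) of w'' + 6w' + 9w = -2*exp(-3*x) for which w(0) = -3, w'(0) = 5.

Characteristic equation r² + 6r + 9 = 0 has discriminant (6)² - 4·(9) = 0, so r = -3 is a repeated root.
Hence w_h = (C1 + C2*x)*exp(-3*x).
Since exp(-3*x) solves the homogeneous equation (r = -3 is a root of multiplicity 2), multiply the trial by x^2. Try w_p = A*x^2*exp(-3*x). Substituting into the equation and dividing by exp(-3*x) gives A = -1, so w_p = -x^2*exp(-3*x).
General solution: w = C1*exp(-3*x) - x^2*exp(-3*x) + C2*x*exp(-3*x).
Apply the initial conditions: w(0) = C1 = -3 and w'(0) = C2 - 3*C1 = 5. Solving gives C1 = -3, C2 = -4.

w = -3*exp(-3*x) - x**2*exp(-3*x) - 4*x*exp(-3*x)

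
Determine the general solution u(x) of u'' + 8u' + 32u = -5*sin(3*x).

u = -23*sin(3*x)/221 + 24*cos(3*x)/221 + C1*cos(4*x)*exp(-4*x) + C2*exp(-4*x)*sin(4*x)

Characteristic equation r² + 8r + 32 = 0 has discriminant (8)² - 4·(32) = -64 < 0, so r = -4 ± 4i.
Hence u_h = C1*cos(4*x)*exp(-4*x) + C2*exp(-4*x)*sin(4*x).
Try u_p = A*cos(3*x) + B*sin(3*x). Substituting and equating the coefficients of cos(3x) and sin(3x) gives A = 24/221, B = -23/221, so u_p = -23*sin(3*x)/221 + 24*cos(3*x)/221.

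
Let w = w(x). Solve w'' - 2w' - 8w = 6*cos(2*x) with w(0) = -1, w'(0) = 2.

Characteristic equation r² - 2r - 8 = 0 factors as (r + 2)(r - 4) = 0, so r = -2, 4.
Hence w_h = C1*exp(-2*x) + C2*exp(4*x).
Try w_p = A*cos(2*x) + B*sin(2*x). Substituting and equating the coefficients of cos(2x) and sin(2x) gives A = -9/20, B = -3/20, so w_p = -9*cos(2*x)/20 - 3*sin(2*x)/20.
General solution: w = -9*cos(2*x)/20 - 3*sin(2*x)/20 + C1*exp(-2*x) + C2*exp(4*x).
Apply the initial conditions: w(0) = -9/20 + C1 + C2 = -1 and w'(0) = -3/10 - 2*C1 + 4*C2 = 2. Solving gives C1 = -3/4, C2 = 1/5.

w = -9*cos(2*x)/20 - 3*exp(-2*x)/4 - 3*sin(2*x)/20 + exp(4*x)/5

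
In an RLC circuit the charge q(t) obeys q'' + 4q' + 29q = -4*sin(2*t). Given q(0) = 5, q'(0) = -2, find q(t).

q = -100*sin(2*t)/689 + 32*cos(2*t)/689 + 3413*cos(5*t)*exp(-2*t)/689 + 5648*exp(-2*t)*sin(5*t)/3445

Characteristic equation r² + 4r + 29 = 0 has discriminant (4)² - 4·(29) = -100 < 0, so r = -2 ± 5i.
Hence q_h = C1*cos(5*t)*exp(-2*t) + C2*exp(-2*t)*sin(5*t).
Try q_p = A*cos(2*t) + B*sin(2*t). Substituting and equating the coefficients of cos(2t) and sin(2t) gives A = 32/689, B = -100/689, so q_p = -100*sin(2*t)/689 + 32*cos(2*t)/689.
General solution: q = -100*sin(2*t)/689 + 32*cos(2*t)/689 + C1*cos(5*t)*exp(-2*t) + C2*exp(-2*t)*sin(5*t).
Apply the initial conditions: q(0) = 32/689 + C1 = 5 and q'(0) = -200/689 - 2*C1 + 5*C2 = -2. Solving gives C1 = 3413/689, C2 = 5648/3445.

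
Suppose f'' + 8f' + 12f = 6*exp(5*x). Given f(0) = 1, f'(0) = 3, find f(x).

Characteristic equation r² + 8r + 12 = 0 factors as (r + 2)(r + 6) = 0, so r = -2, -6.
Hence f_h = C1*exp(-2*x) + C2*exp(-6*x).
Try f_p = A*exp(5*x). Substituting into the equation and dividing by exp(5*x) gives A = 6/77, so f_p = 6*exp(5*x)/77.
General solution: f = 6*exp(5*x)/77 + C1*exp(-2*x) + C2*exp(-6*x).
Apply the initial conditions: f(0) = 6/77 + C1 + C2 = 1 and f'(0) = 30/77 - 6*C2 - 2*C1 = 3. Solving gives C1 = 57/28, C2 = -49/44.

f = -49*exp(-6*x)/44 + 6*exp(5*x)/77 + 57*exp(-2*x)/28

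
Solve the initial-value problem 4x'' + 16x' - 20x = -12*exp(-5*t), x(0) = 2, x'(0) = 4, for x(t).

x = -exp(-5*t)/4 + 9*exp(t)/4 + t*exp(-5*t)/2

Divide through by 4: x'' + 4x' - 5x = -3*exp(-5*t).
Characteristic equation r² + 4r - 5 = 0 factors as (r + 5)(r - 1) = 0, so r = -5, 1.
Hence x_h = C1*exp(-5*t) + C2*exp(t).
Since exp(-5*t) solves the homogeneous equation (r = -5 is a root of multiplicity 1), multiply the trial by t. Try x_p = A*t*exp(-5*t). Substituting into the equation and dividing by exp(-5*t) gives A = 1/2, so x_p = t*exp(-5*t)/2.
General solution: x = C1*exp(-5*t) + C2*exp(t) + t*exp(-5*t)/2.
Apply the initial conditions: x(0) = C1 + C2 = 2 and x'(0) = 1/2 + C2 - 5*C1 = 4. Solving gives C1 = -1/4, C2 = 9/4.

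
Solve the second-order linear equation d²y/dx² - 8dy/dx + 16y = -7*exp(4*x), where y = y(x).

y = C1*exp(4*x) - 7*x**2*exp(4*x)/2 + C2*x*exp(4*x)

Characteristic equation r² - 8r + 16 = 0 has discriminant (-8)² - 4·(16) = 0, so r = 4 is a repeated root.
Hence y_h = (C1 + C2*x)*exp(4*x).
Since exp(4*x) solves the homogeneous equation (r = 4 is a root of multiplicity 2), multiply the trial by x^2. Try y_p = A*x^2*exp(4*x). Substituting into the equation and dividing by exp(4*x) gives A = -7/2, so y_p = -7*x^2*exp(4*x)/2.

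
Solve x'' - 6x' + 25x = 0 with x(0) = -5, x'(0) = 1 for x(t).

Characteristic equation r² - 6r + 25 = 0 has discriminant (-6)² - 4·(25) = -64 < 0, so r = 3 ± 4i.
Hence x_h = C1*cos(4*t)*exp(3*t) + C2*exp(3*t)*sin(4*t).
Apply the initial conditions: x(0) = C1 = -5 and x'(0) = 3*C1 + 4*C2 = 1. Solving gives C1 = -5, C2 = 4.

x = -5*cos(4*t)*exp(3*t) + 4*exp(3*t)*sin(4*t)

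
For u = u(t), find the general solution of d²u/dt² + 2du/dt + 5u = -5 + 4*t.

u = -33/25 + 4*t/5 + C1*cos(2*t)*exp(-t) + C2*exp(-t)*sin(2*t)

Characteristic equation r² + 2r + 5 = 0 has discriminant (2)² - 4·(5) = -16 < 0, so r = -1 ± 2i.
Hence u_h = C1*cos(2*t)*exp(-t) + C2*exp(-t)*sin(2*t).
For the particular solution try u_p = A0 + A1*t. Substituting and matching coefficients of each power of t gives A0 = -33/25, A1 = 4/5, so u_p = -33/25 + 4*t/5.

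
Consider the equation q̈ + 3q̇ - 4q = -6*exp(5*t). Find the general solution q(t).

q = -exp(5*t)/6 + C1*exp(t) + C2*exp(-4*t)

Characteristic equation r² + 3r - 4 = 0 factors as (r - 1)(r + 4) = 0, so r = 1, -4.
Hence q_h = C1*exp(t) + C2*exp(-4*t).
Try q_p = A*exp(5*t). Substituting into the equation and dividing by exp(5*t) gives A = -1/6, so q_p = -exp(5*t)/6.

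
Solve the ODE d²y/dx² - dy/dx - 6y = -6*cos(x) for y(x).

y = 3*sin(x)/25 + 21*cos(x)/25 + C1*exp(3*x) + C2*exp(-2*x)

Characteristic equation r² - r - 6 = 0 factors as (r - 3)(r + 2) = 0, so r = 3, -2.
Hence y_h = C1*exp(3*x) + C2*exp(-2*x).
Try y_p = A*cos(x) + B*sin(x). Substituting and equating the coefficients of cos(x) and sin(x) gives A = 21/25, B = 3/25, so y_p = 3*sin(x)/25 + 21*cos(x)/25.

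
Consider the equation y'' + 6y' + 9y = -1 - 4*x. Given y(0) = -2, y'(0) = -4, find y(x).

Characteristic equation r² + 6r + 9 = 0 has discriminant (6)² - 4·(9) = 0, so r = -3 is a repeated root.
Hence y_h = (C1 + C2*x)*exp(-3*x).
For the particular solution try y_p = A0 + A1*x. Substituting and matching coefficients of each power of x gives A0 = 5/27, A1 = -4/9, so y_p = 5/27 - 4*x/9.
General solution: y = 5/27 - 4*x/9 + C1*exp(-3*x) + C2*x*exp(-3*x).
Apply the initial conditions: y(0) = 5/27 + C1 = -2 and y'(0) = -4/9 + C2 - 3*C1 = -4. Solving gives C1 = -59/27, C2 = -91/9.

y = 5/27 - 59*exp(-3*x)/27 - 4*x/9 - 91*x*exp(-3*x)/9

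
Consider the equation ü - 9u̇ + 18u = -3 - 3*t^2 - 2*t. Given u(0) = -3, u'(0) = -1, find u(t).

Characteristic equation r² - 9r + 18 = 0 factors as (r - 3)(r - 6) = 0, so r = 3, 6.
Hence u_h = C1*exp(3*t) + C2*exp(6*t).
For the particular solution try u_p = A0 + A1*t + A2*t^2. Substituting and matching coefficients of each power of t gives A0 = -31/108, A1 = -5/18, A2 = -1/6, so u_p = -31/108 - 5*t/18 - t^2/6.
General solution: u = -31/108 - 5*t/18 - t^2/6 + C1*exp(3*t) + C2*exp(6*t).
Apply the initial conditions: u(0) = -31/108 + C1 + C2 = -3 and u'(0) = -5/18 + 3*C1 + 6*C2 = -1. Solving gives C1 = -140/27, C2 = 89/36.

u = -31/108 - 140*exp(3*t)/27 - 5*t/18 - t**2/6 + 89*exp(6*t)/36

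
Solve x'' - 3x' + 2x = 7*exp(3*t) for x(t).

Characteristic equation r² - 3r + 2 = 0 factors as (r - 2)(r - 1) = 0, so r = 2, 1.
Hence x_h = C1*exp(2*t) + C2*exp(t).
Try x_p = A*exp(3*t). Substituting into the equation and dividing by exp(3*t) gives A = 7/2, so x_p = 7*exp(3*t)/2.

x = 7*exp(3*t)/2 + C1*exp(2*t) + C2*exp(t)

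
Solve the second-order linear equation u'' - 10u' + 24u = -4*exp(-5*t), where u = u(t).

u = -4*exp(-5*t)/99 + C1*exp(6*t) + C2*exp(4*t)

Characteristic equation r² - 10r + 24 = 0 factors as (r - 6)(r - 4) = 0, so r = 6, 4.
Hence u_h = C1*exp(6*t) + C2*exp(4*t).
Try u_p = A*exp(-5*t). Substituting into the equation and dividing by exp(-5*t) gives A = -4/99, so u_p = -4*exp(-5*t)/99.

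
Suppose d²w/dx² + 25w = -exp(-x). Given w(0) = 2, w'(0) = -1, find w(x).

Characteristic equation r² + 25 = 0 has discriminant (0)² - 4·(25) = -100 < 0, so r = ± 5i.
Hence w_h = C1*cos(5*x) + C2*sin(5*x).
Try w_p = A*exp(-x). Substituting into the equation and dividing by exp(-x) gives A = -1/26, so w_p = -exp(-x)/26.
General solution: w = -exp(-x)/26 + C1*cos(5*x) + C2*sin(5*x).
Apply the initial conditions: w(0) = -1/26 + C1 = 2 and w'(0) = 1/26 + 5*C2 = -1. Solving gives C1 = 53/26, C2 = -27/130.

w = -27*sin(5*x)/130 - exp(-x)/26 + 53*cos(5*x)/26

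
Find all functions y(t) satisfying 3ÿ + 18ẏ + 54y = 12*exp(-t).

y = 4*exp(-t)/13 + C1*cos(3*t)*exp(-3*t) + C2*exp(-3*t)*sin(3*t)

Divide through by 3: y'' + 6y' + 18y = 4*exp(-t).
Characteristic equation r² + 6r + 18 = 0 has discriminant (6)² - 4·(18) = -36 < 0, so r = -3 ± 3i.
Hence y_h = C1*cos(3*t)*exp(-3*t) + C2*exp(-3*t)*sin(3*t).
Try y_p = A*exp(-t). Substituting into the equation and dividing by exp(-t) gives A = 4/13, so y_p = 4*exp(-t)/13.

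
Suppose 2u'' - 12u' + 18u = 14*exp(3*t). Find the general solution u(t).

u = C1*exp(3*t) + 7*t**2*exp(3*t)/2 + C2*t*exp(3*t)

Divide through by 2: u'' - 6u' + 9u = 7*exp(3*t).
Characteristic equation r² - 6r + 9 = 0 has discriminant (-6)² - 4·(9) = 0, so r = 3 is a repeated root.
Hence u_h = (C1 + C2*t)*exp(3*t).
Since exp(3*t) solves the homogeneous equation (r = 3 is a root of multiplicity 2), multiply the trial by t^2. Try u_p = A*t^2*exp(3*t). Substituting into the equation and dividing by exp(3*t) gives A = 7/2, so u_p = 7*t^2*exp(3*t)/2.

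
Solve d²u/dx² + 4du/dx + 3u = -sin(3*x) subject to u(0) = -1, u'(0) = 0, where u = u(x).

Characteristic equation r² + 4r + 3 = 0 factors as (r + 1)(r + 3) = 0, so r = -1, -3.
Hence u_h = C1*exp(-x) + C2*exp(-3*x).
Try u_p = A*cos(3*x) + B*sin(3*x). Substituting and equating the coefficients of cos(3x) and sin(3x) gives A = 1/15, B = 1/30, so u_p = cos(3*x)/15 + sin(3*x)/30.
General solution: u = cos(3*x)/15 + sin(3*x)/30 + C1*exp(-x) + C2*exp(-3*x).
Apply the initial conditions: u(0) = 1/15 + C1 + C2 = -1 and u'(0) = 1/10 - C1 - 3*C2 = 0. Solving gives C1 = -33/20, C2 = 7/12.

u = -33*exp(-x)/20 + cos(3*x)/15 + sin(3*x)/30 + 7*exp(-3*x)/12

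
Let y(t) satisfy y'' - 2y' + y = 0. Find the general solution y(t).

y = C1*exp(t) + C2*t*exp(t)

Characteristic equation r² - 2r + 1 = 0 has discriminant (-2)² - 4·(1) = 0, so r = 1 is a repeated root.
Hence y_h = (C1 + C2*t)*exp(t).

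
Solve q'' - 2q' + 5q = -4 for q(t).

q = -4/5 + C1*cos(2*t)*exp(t) + C2*exp(t)*sin(2*t)

Characteristic equation r² - 2r + 5 = 0 has discriminant (-2)² - 4·(5) = -16 < 0, so r = 1 ± 2i.
Hence q_h = C1*cos(2*t)*exp(t) + C2*exp(t)*sin(2*t).
For the particular solution try q_p = A0. Substituting and matching coefficients of each power of t gives A0 = -4/5, so q_p = -4/5.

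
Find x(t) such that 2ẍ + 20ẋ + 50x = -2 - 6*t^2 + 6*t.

x = -73/625 - 3*t**2/25 + 27*t/125 + C1*exp(-5*t) + C2*t*exp(-5*t)

Divide through by 2: x'' + 10x' + 25x = -1 - 3*t^2 + 3*t.
Characteristic equation r² + 10r + 25 = 0 has discriminant (10)² - 4·(25) = 0, so r = -5 is a repeated root.
Hence x_h = (C1 + C2*t)*exp(-5*t).
For the particular solution try x_p = A0 + A1*t + A2*t^2. Substituting and matching coefficients of each power of t gives A0 = -73/625, A1 = 27/125, A2 = -3/25, so x_p = -73/625 - 3*t^2/25 + 27*t/125.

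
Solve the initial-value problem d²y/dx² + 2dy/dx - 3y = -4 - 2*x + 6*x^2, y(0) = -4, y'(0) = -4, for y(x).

Characteristic equation r² + 2r - 3 = 0 factors as (r + 3)(r - 1) = 0, so r = -3, 1.
Hence y_h = C1*exp(-3*x) + C2*exp(x).
For the particular solution try y_p = A0 + A1*x + A2*x^2. Substituting and matching coefficients of each power of x gives A0 = -4/3, A1 = -2, A2 = -2, so y_p = -4/3 - 2*x - 2*x^2.
General solution: y = -4/3 - 2*x - 2*x^2 + C1*exp(-3*x) + C2*exp(x).
Apply the initial conditions: y(0) = -4/3 + C1 + C2 = -4 and y'(0) = -2 + C2 - 3*C1 = -4. Solving gives C1 = -1/6, C2 = -5/2.

y = -4/3 - 2*x - 2*x**2 - 5*exp(x)/2 - exp(-3*x)/6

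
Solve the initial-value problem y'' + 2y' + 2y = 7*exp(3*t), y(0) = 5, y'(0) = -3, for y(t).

Characteristic equation r² + 2r + 2 = 0 has discriminant (2)² - 4·(2) = -4 < 0, so r = -1 ± i.
Hence y_h = C1*cos(t)*exp(-t) + C2*exp(-t)*sin(t).
Try y_p = A*exp(3*t). Substituting into the equation and dividing by exp(3*t) gives A = 7/17, so y_p = 7*exp(3*t)/17.
General solution: y = 7*exp(3*t)/17 + C1*cos(t)*exp(-t) + C2*exp(-t)*sin(t).
Apply the initial conditions: y(0) = 7/17 + C1 = 5 and y'(0) = 21/17 + C2 - C1 = -3. Solving gives C1 = 78/17, C2 = 6/17.

y = 7*exp(3*t)/17 + 6*exp(-t)*sin(t)/17 + 78*cos(t)*exp(-t)/17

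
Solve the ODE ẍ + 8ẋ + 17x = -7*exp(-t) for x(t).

x = -7*exp(-t)/10 + C1*cos(t)*exp(-4*t) + C2*exp(-4*t)*sin(t)

Characteristic equation r² + 8r + 17 = 0 has discriminant (8)² - 4·(17) = -4 < 0, so r = -4 ± i.
Hence x_h = C1*cos(t)*exp(-4*t) + C2*exp(-4*t)*sin(t).
Try x_p = A*exp(-t). Substituting into the equation and dividing by exp(-t) gives A = -7/10, so x_p = -7*exp(-t)/10.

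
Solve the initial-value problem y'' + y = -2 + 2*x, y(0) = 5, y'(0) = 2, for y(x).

Characteristic equation r² + 1 = 0 has discriminant (0)² - 4·(1) = -4 < 0, so r = ± i.
Hence y_h = C1*cos(x) + C2*sin(x).
For the particular solution try y_p = A0 + A1*x. Substituting and matching coefficients of each power of x gives A0 = -2, A1 = 2, so y_p = -2 + 2*x.
General solution: y = -2 + 2*x + C1*cos(x) + C2*sin(x).
Apply the initial conditions: y(0) = -2 + C1 = 5 and y'(0) = 2 + C2 = 2. Solving gives C1 = 7, C2 = 0.

y = -2 + 2*x + 7*cos(x)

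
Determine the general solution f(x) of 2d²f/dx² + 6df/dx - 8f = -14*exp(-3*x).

f = 7*exp(-3*x)/4 + C1*exp(-4*x) + C2*exp(x)

Divide through by 2: f'' + 3f' - 4f = -7*exp(-3*x).
Characteristic equation r² + 3r - 4 = 0 factors as (r + 4)(r - 1) = 0, so r = -4, 1.
Hence f_h = C1*exp(-4*x) + C2*exp(x).
Try f_p = A*exp(-3*x). Substituting into the equation and dividing by exp(-3*x) gives A = 7/4, so f_p = 7*exp(-3*x)/4.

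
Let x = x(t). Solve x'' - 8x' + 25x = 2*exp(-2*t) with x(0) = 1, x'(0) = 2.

Characteristic equation r² - 8r + 25 = 0 has discriminant (-8)² - 4·(25) = -36 < 0, so r = 4 ± 3i.
Hence x_h = C1*cos(3*t)*exp(4*t) + C2*exp(4*t)*sin(3*t).
Try x_p = A*exp(-2*t). Substituting into the equation and dividing by exp(-2*t) gives A = 2/45, so x_p = 2*exp(-2*t)/45.
General solution: x = 2*exp(-2*t)/45 + C1*cos(3*t)*exp(4*t) + C2*exp(4*t)*sin(3*t).
Apply the initial conditions: x(0) = 2/45 + C1 = 1 and x'(0) = -4/45 + 3*C2 + 4*C1 = 2. Solving gives C1 = 43/45, C2 = -26/45.

x = 2*exp(-2*t)/45 - 26*exp(4*t)*sin(3*t)/45 + 43*cos(3*t)*exp(4*t)/45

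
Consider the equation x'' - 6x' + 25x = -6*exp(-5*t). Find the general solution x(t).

Characteristic equation r² - 6r + 25 = 0 has discriminant (-6)² - 4·(25) = -64 < 0, so r = 3 ± 4i.
Hence x_h = C1*cos(4*t)*exp(3*t) + C2*exp(3*t)*sin(4*t).
Try x_p = A*exp(-5*t). Substituting into the equation and dividing by exp(-5*t) gives A = -3/40, so x_p = -3*exp(-5*t)/40.

x = -3*exp(-5*t)/40 + C1*cos(4*t)*exp(3*t) + C2*exp(3*t)*sin(4*t)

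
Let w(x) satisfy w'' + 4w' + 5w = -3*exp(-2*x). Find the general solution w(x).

Characteristic equation r² + 4r + 5 = 0 has discriminant (4)² - 4·(5) = -4 < 0, so r = -2 ± i.
Hence w_h = C1*cos(x)*exp(-2*x) + C2*exp(-2*x)*sin(x).
Try w_p = A*exp(-2*x). Substituting into the equation and dividing by exp(-2*x) gives A = -3, so w_p = -3*exp(-2*x).

w = -3*exp(-2*x) + C1*cos(x)*exp(-2*x) + C2*exp(-2*x)*sin(x)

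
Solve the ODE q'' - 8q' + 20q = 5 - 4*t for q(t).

q = 17/100 - t/5 + C1*cos(2*t)*exp(4*t) + C2*exp(4*t)*sin(2*t)

Characteristic equation r² - 8r + 20 = 0 has discriminant (-8)² - 4·(20) = -16 < 0, so r = 4 ± 2i.
Hence q_h = C1*cos(2*t)*exp(4*t) + C2*exp(4*t)*sin(2*t).
For the particular solution try q_p = A0 + A1*t. Substituting and matching coefficients of each power of t gives A0 = 17/100, A1 = -1/5, so q_p = 17/100 - t/5.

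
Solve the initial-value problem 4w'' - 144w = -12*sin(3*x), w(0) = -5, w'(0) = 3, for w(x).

Divide through by 4: w'' - 36w = -3*sin(3*x).
Characteristic equation r² - 36 = 0 factors as (r + 6)(r - 6) = 0, so r = -6, 6.
Hence w_h = C1*exp(-6*x) + C2*exp(6*x).
Try w_p = A*cos(3*x) + B*sin(3*x). Substituting and equating the coefficients of cos(3x) and sin(3x) gives A = 0, B = 1/15, so w_p = sin(3*x)/15.
General solution: w = sin(3*x)/15 + C1*exp(-6*x) + C2*exp(6*x).
Apply the initial conditions: w(0) = C1 + C2 = -5 and w'(0) = 1/5 - 6*C1 + 6*C2 = 3. Solving gives C1 = -41/15, C2 = -34/15.

w = -41*exp(-6*x)/15 - 34*exp(6*x)/15 + sin(3*x)/15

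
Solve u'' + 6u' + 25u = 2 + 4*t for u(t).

u = 26/625 + 4*t/25 + C1*cos(4*t)*exp(-3*t) + C2*exp(-3*t)*sin(4*t)

Characteristic equation r² + 6r + 25 = 0 has discriminant (6)² - 4·(25) = -64 < 0, so r = -3 ± 4i.
Hence u_h = C1*cos(4*t)*exp(-3*t) + C2*exp(-3*t)*sin(4*t).
For the particular solution try u_p = A0 + A1*t. Substituting and matching coefficients of each power of t gives A0 = 26/625, A1 = 4/25, so u_p = 26/625 + 4*t/25.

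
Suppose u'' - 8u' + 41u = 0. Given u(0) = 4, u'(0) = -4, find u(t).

u = -4*exp(4*t)*sin(5*t) + 4*cos(5*t)*exp(4*t)

Characteristic equation r² - 8r + 41 = 0 has discriminant (-8)² - 4·(41) = -100 < 0, so r = 4 ± 5i.
Hence u_h = C1*cos(5*t)*exp(4*t) + C2*exp(4*t)*sin(5*t).
Apply the initial conditions: u(0) = C1 = 4 and u'(0) = 4*C1 + 5*C2 = -4. Solving gives C1 = 4, C2 = -4.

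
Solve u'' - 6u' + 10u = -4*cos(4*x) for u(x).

u = 2*cos(4*x)/51 + 8*sin(4*x)/51 + C1*cos(x)*exp(3*x) + C2*exp(3*x)*sin(x)

Characteristic equation r² - 6r + 10 = 0 has discriminant (-6)² - 4·(10) = -4 < 0, so r = 3 ± i.
Hence u_h = C1*cos(x)*exp(3*x) + C2*exp(3*x)*sin(x).
Try u_p = A*cos(4*x) + B*sin(4*x). Substituting and equating the coefficients of cos(4x) and sin(4x) gives A = 2/51, B = 8/51, so u_p = 2*cos(4*x)/51 + 8*sin(4*x)/51.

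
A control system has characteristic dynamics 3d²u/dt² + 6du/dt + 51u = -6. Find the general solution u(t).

u = -2/17 + C1*cos(4*t)*exp(-t) + C2*exp(-t)*sin(4*t)

Divide through by 3: u'' + 2u' + 17u = -2.
Characteristic equation r² + 2r + 17 = 0 has discriminant (2)² - 4·(17) = -64 < 0, so r = -1 ± 4i.
Hence u_h = C1*cos(4*t)*exp(-t) + C2*exp(-t)*sin(4*t).
For the particular solution try u_p = A0. Substituting and matching coefficients of each power of t gives A0 = -2/17, so u_p = -2/17.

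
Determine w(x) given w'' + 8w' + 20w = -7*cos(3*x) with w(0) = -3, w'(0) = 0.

Characteristic equation r² + 8r + 20 = 0 has discriminant (8)² - 4·(20) = -16 < 0, so r = -4 ± 2i.
Hence w_h = C1*cos(2*x)*exp(-4*x) + C2*exp(-4*x)*sin(2*x).
Try w_p = A*cos(3*x) + B*sin(3*x). Substituting and equating the coefficients of cos(3x) and sin(3x) gives A = -77/697, B = -168/697, so w_p = -168*sin(3*x)/697 - 77*cos(3*x)/697.
General solution: w = -168*sin(3*x)/697 - 77*cos(3*x)/697 + C1*cos(2*x)*exp(-4*x) + C2*exp(-4*x)*sin(2*x).
Apply the initial conditions: w(0) = -77/697 + C1 = -3 and w'(0) = -504/697 - 4*C1 + 2*C2 = 0. Solving gives C1 = -2014/697, C2 = -3776/697.

w = -168*sin(3*x)/697 - 77*cos(3*x)/697 - 3776*exp(-4*x)*sin(2*x)/697 - 2014*cos(2*x)*exp(-4*x)/697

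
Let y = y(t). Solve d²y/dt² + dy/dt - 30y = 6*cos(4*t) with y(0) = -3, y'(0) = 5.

Characteristic equation r² + r - 30 = 0 factors as (r + 6)(r - 5) = 0, so r = -6, 5.
Hence y_h = C1*exp(-6*t) + C2*exp(5*t).
Try y_p = A*cos(4*t) + B*sin(4*t). Substituting and equating the coefficients of cos(4t) and sin(4t) gives A = -69/533, B = 6/533, so y_p = -69*cos(4*t)/533 + 6*sin(4*t)/533.
General solution: y = -69*cos(4*t)/533 + 6*sin(4*t)/533 + C1*exp(-6*t) + C2*exp(5*t).
Apply the initial conditions: y(0) = -69/533 + C1 + C2 = -3 and y'(0) = 24/533 - 6*C1 + 5*C2 = 5. Solving gives C1 = -251/143, C2 = -503/451.

y = -503*exp(5*t)/451 - 251*exp(-6*t)/143 - 69*cos(4*t)/533 + 6*sin(4*t)/533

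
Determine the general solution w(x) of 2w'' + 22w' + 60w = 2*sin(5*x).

w = -11*cos(5*x)/610 + sin(5*x)/610 + C1*exp(-5*x) + C2*exp(-6*x)

Divide through by 2: w'' + 11w' + 30w = sin(5*x).
Characteristic equation r² + 11r + 30 = 0 factors as (r + 5)(r + 6) = 0, so r = -5, -6.
Hence w_h = C1*exp(-5*x) + C2*exp(-6*x).
Try w_p = A*cos(5*x) + B*sin(5*x). Substituting and equating the coefficients of cos(5x) and sin(5x) gives A = -11/610, B = 1/610, so w_p = -11*cos(5*x)/610 + sin(5*x)/610.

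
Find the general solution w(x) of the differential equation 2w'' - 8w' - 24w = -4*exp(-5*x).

Divide through by 2: w'' - 4w' - 12w = -2*exp(-5*x).
Characteristic equation r² - 4r - 12 = 0 factors as (r + 2)(r - 6) = 0, so r = -2, 6.
Hence w_h = C1*exp(-2*x) + C2*exp(6*x).
Try w_p = A*exp(-5*x). Substituting into the equation and dividing by exp(-5*x) gives A = -2/33, so w_p = -2*exp(-5*x)/33.

w = -2*exp(-5*x)/33 + C1*exp(-2*x) + C2*exp(6*x)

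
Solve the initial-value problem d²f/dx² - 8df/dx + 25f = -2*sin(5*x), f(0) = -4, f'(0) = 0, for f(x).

f = -cos(5*x)/20 - 79*cos(3*x)*exp(4*x)/20 + 79*exp(4*x)*sin(3*x)/15

Characteristic equation r² - 8r + 25 = 0 has discriminant (-8)² - 4·(25) = -36 < 0, so r = 4 ± 3i.
Hence f_h = C1*cos(3*x)*exp(4*x) + C2*exp(4*x)*sin(3*x).
Try f_p = A*cos(5*x) + B*sin(5*x). Substituting and equating the coefficients of cos(5x) and sin(5x) gives A = -1/20, B = 0, so f_p = -cos(5*x)/20.
General solution: f = -cos(5*x)/20 + C1*cos(3*x)*exp(4*x) + C2*exp(4*x)*sin(3*x).
Apply the initial conditions: f(0) = -1/20 + C1 = -4 and f'(0) = 3*C2 + 4*C1 = 0. Solving gives C1 = -79/20, C2 = 79/15.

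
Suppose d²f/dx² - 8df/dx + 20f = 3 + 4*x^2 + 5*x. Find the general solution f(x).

Characteristic equation r² - 8r + 20 = 0 has discriminant (-8)² - 4·(20) = -16 < 0, so r = 4 ± 2i.
Hence f_h = C1*cos(2*x)*exp(4*x) + C2*exp(4*x)*sin(2*x).
For the particular solution try f_p = A0 + A1*x + A2*x^2. Substituting and matching coefficients of each power of x gives A0 = 147/500, A1 = 41/100, A2 = 1/5, so f_p = 147/500 + x^2/5 + 41*x/100.

f = 147/500 + x**2/5 + 41*x/100 + C1*cos(2*x)*exp(4*x) + C2*exp(4*x)*sin(2*x)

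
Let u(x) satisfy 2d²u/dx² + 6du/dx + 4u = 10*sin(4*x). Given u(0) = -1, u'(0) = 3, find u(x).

Divide through by 2: u'' + 3u' + 2u = 5*sin(4*x).
Characteristic equation r² + 3r + 2 = 0 factors as (r + 2)(r + 1) = 0, so r = -2, -1.
Hence u_h = C1*exp(-2*x) + C2*exp(-x).
Try u_p = A*cos(4*x) + B*sin(4*x). Substituting and equating the coefficients of cos(4x) and sin(4x) gives A = -3/17, B = -7/34, so u_p = -7*sin(4*x)/34 - 3*cos(4*x)/17.
General solution: u = -7*sin(4*x)/34 - 3*cos(4*x)/17 + C1*exp(-2*x) + C2*exp(-x).
Apply the initial conditions: u(0) = -3/17 + C1 + C2 = -1 and u'(0) = -14/17 - C2 - 2*C1 = 3. Solving gives C1 = -3, C2 = 37/17.

u = -3*exp(-2*x) - 7*sin(4*x)/34 - 3*cos(4*x)/17 + 37*exp(-x)/17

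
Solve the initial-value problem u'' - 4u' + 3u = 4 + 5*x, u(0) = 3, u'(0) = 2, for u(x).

Characteristic equation r² - 4r + 3 = 0 factors as (r - 1)(r - 3) = 0, so r = 1, 3.
Hence u_h = C1*exp(x) + C2*exp(3*x).
For the particular solution try u_p = A0 + A1*x. Substituting and matching coefficients of each power of x gives A0 = 32/9, A1 = 5/3, so u_p = 32/9 + 5*x/3.
General solution: u = 32/9 + 5*x/3 + C1*exp(x) + C2*exp(3*x).
Apply the initial conditions: u(0) = 32/9 + C1 + C2 = 3 and u'(0) = 5/3 + C1 + 3*C2 = 2. Solving gives C1 = -1, C2 = 4/9.

u = 32/9 - exp(x) + 4*exp(3*x)/9 + 5*x/3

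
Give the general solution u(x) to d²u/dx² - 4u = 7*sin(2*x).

u = -7*sin(2*x)/8 + C1*exp(2*x) + C2*exp(-2*x)

Characteristic equation r² - 4 = 0 factors as (r - 2)(r + 2) = 0, so r = 2, -2.
Hence u_h = C1*exp(2*x) + C2*exp(-2*x).
Try u_p = A*cos(2*x) + B*sin(2*x). Substituting and equating the coefficients of cos(2x) and sin(2x) gives A = 0, B = -7/8, so u_p = -7*sin(2*x)/8.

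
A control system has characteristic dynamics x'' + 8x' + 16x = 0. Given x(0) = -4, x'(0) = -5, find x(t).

Characteristic equation r² + 8r + 16 = 0 has discriminant (8)² - 4·(16) = 0, so r = -4 is a repeated root.
Hence x_h = (C1 + C2*t)*exp(-4*t).
Apply the initial conditions: x(0) = C1 = -4 and x'(0) = C2 - 4*C1 = -5. Solving gives C1 = -4, C2 = -21.

x = -4*exp(-4*t) - 21*t*exp(-4*t)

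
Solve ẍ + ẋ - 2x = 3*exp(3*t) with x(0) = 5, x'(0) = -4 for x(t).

Characteristic equation r² + r - 2 = 0 factors as (r + 2)(r - 1) = 0, so r = -2, 1.
Hence x_h = C1*exp(-2*t) + C2*exp(t).
Try x_p = A*exp(3*t). Substituting into the equation and dividing by exp(3*t) gives A = 3/10, so x_p = 3*exp(3*t)/10.
General solution: x = 3*exp(3*t)/10 + C1*exp(-2*t) + C2*exp(t).
Apply the initial conditions: x(0) = 3/10 + C1 + C2 = 5 and x'(0) = 9/10 + C2 - 2*C1 = -4. Solving gives C1 = 16/5, C2 = 3/2.

x = 3*exp(t)/2 + 3*exp(3*t)/10 + 16*exp(-2*t)/5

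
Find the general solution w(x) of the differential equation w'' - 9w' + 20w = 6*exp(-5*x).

w = exp(-5*x)/15 + C1*exp(5*x) + C2*exp(4*x)

Characteristic equation r² - 9r + 20 = 0 factors as (r - 5)(r - 4) = 0, so r = 5, 4.
Hence w_h = C1*exp(5*x) + C2*exp(4*x).
Try w_p = A*exp(-5*x). Substituting into the equation and dividing by exp(-5*x) gives A = 1/15, so w_p = exp(-5*x)/15.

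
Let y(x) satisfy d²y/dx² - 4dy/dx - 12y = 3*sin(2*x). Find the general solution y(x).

Characteristic equation r² - 4r - 12 = 0 factors as (r - 6)(r + 2) = 0, so r = 6, -2.
Hence y_h = C1*exp(6*x) + C2*exp(-2*x).
Try y_p = A*cos(2*x) + B*sin(2*x). Substituting and equating the coefficients of cos(2x) and sin(2x) gives A = 3/40, B = -3/20, so y_p = -3*sin(2*x)/20 + 3*cos(2*x)/40.

y = -3*sin(2*x)/20 + 3*cos(2*x)/40 + C1*exp(6*x) + C2*exp(-2*x)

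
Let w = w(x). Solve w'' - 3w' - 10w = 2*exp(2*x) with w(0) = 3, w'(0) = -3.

Characteristic equation r² - 3r - 10 = 0 factors as (r - 5)(r + 2) = 0, so r = 5, -2.
Hence w_h = C1*exp(5*x) + C2*exp(-2*x).
Try w_p = A*exp(2*x). Substituting into the equation and dividing by exp(2*x) gives A = -1/6, so w_p = -exp(2*x)/6.
General solution: w = -exp(2*x)/6 + C1*exp(5*x) + C2*exp(-2*x).
Apply the initial conditions: w(0) = -1/6 + C1 + C2 = 3 and w'(0) = -1/3 - 2*C2 + 5*C1 = -3. Solving gives C1 = 11/21, C2 = 37/14.

w = -exp(2*x)/6 + 11*exp(5*x)/21 + 37*exp(-2*x)/14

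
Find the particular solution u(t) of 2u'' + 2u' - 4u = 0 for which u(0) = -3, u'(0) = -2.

Divide through by 2: u'' + u' - 2u = 0.
Characteristic equation r² + r - 2 = 0 factors as (r - 1)(r + 2) = 0, so r = 1, -2.
Hence u_h = C1*exp(t) + C2*exp(-2*t).
Apply the initial conditions: u(0) = C1 + C2 = -3 and u'(0) = C1 - 2*C2 = -2. Solving gives C1 = -8/3, C2 = -1/3.

u = -8*exp(t)/3 - exp(-2*t)/3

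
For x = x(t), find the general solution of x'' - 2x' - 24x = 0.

Characteristic equation r² - 2r - 24 = 0 factors as (r - 6)(r + 4) = 0, so r = 6, -4.
Hence x_h = C1*exp(6*t) + C2*exp(-4*t).

x = C1*exp(6*t) + C2*exp(-4*t)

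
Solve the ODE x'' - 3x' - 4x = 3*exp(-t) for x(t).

Characteristic equation r² - 3r - 4 = 0 factors as (r - 4)(r + 1) = 0, so r = 4, -1.
Hence x_h = C1*exp(4*t) + C2*exp(-t).
Since exp(-t) solves the homogeneous equation (r = -1 is a root of multiplicity 1), multiply the trial by t. Try x_p = A*t*exp(-t). Substituting into the equation and dividing by exp(-t) gives A = -3/5, so x_p = -3*t*exp(-t)/5.

x = C1*exp(4*t) + C2*exp(-t) - 3*t*exp(-t)/5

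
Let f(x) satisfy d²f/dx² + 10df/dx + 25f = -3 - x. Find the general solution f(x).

f = -13/125 - x/25 + C1*exp(-5*x) + C2*x*exp(-5*x)

Characteristic equation r² + 10r + 25 = 0 has discriminant (10)² - 4·(25) = 0, so r = -5 is a repeated root.
Hence f_h = (C1 + C2*x)*exp(-5*x).
For the particular solution try f_p = A0 + A1*x. Substituting and matching coefficients of each power of x gives A0 = -13/125, A1 = -1/25, so f_p = -13/125 - x/25.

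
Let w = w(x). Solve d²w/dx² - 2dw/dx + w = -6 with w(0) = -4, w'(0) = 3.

w = -6 + 2*exp(x) + x*exp(x)

Characteristic equation r² - 2r + 1 = 0 has discriminant (-2)² - 4·(1) = 0, so r = 1 is a repeated root.
Hence w_h = (C1 + C2*x)*exp(x).
For the particular solution try w_p = A0. Substituting and matching coefficients of each power of x gives A0 = -6, so w_p = -6.
General solution: w = -6 + C1*exp(x) + C2*x*exp(x).
Apply the initial conditions: w(0) = -6 + C1 = -4 and w'(0) = C1 + C2 = 3. Solving gives C1 = 2, C2 = 1.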